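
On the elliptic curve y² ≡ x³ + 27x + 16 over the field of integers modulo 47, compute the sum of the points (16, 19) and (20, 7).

(20, 40)

(16, 19) + (20, 7). λ = (7 - 19)/(20 - 16) ≡ 35/4 mod 47. 4⁻¹ ≡ 12 (mod 47), so λ ≡ 44.
  x = λ² - 16 - 20 = 1936 - 36 ≡ 20; y = λ·(16 - 20) - 19 ≡ 40. → (20, 40)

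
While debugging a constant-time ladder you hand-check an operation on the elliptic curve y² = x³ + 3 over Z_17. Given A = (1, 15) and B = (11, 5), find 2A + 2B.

(9, 16)

First 2A:
Repeated addition: build up to 2A.
2A: tangent at (1, 15): λ = (3·1² + 0)/(2·15) ≡ 3/13. 13⁻¹ ≡ 4 (mod 17), so λ ≡ 3·4 ≡ 12.
  x = λ² - 1 - 1 = 144 - 2 ≡ 6; y = λ·(1 - 6) - 15 ≡ 10. → (6, 10)
2A = (6, 10).
Next 2B:
Repeated addition: build up to 2B.
2B: tangent at (11, 5): λ = (3·11² + 0)/(2·5) ≡ 6/10. 10⁻¹ ≡ 12 (mod 17), so λ ≡ 6·12 ≡ 4.
  x = λ² - 11 - 11 = 16 - 22 ≡ 11; y = λ·(11 - 11) - 5 ≡ 12. → (11, 12)
2B = (11, 12).
Finally 2A + 2B:
(6, 10) + (11, 12). λ = (12 - 10)/(11 - 6) ≡ 2/5 mod 17. 5⁻¹ ≡ 7 (mod 17) since 5·7 = 35 ≡ 1, so λ ≡ 14.
  x = λ² - 6 - 11 = 196 - 17 ≡ 9; y = λ·(6 - 9) - 10 ≡ 16. → (9, 16)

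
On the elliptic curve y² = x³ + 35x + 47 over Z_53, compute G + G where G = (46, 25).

(8, 37)

tangent at (46, 25): λ = (3·46² + 35)/(2·25) ≡ 23/50. 50⁻¹ ≡ 35 (mod 53), so λ ≡ 23·35 ≡ 10.
  x = λ² - 46 - 46 = 100 - 92 ≡ 8; y = λ·(46 - 8) - 25 ≡ 37. → (8, 37)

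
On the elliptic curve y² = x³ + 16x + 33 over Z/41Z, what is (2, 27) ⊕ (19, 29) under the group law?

(22, 2)

(2, 27) + (19, 29). λ = (29 - 27)/(19 - 2) ≡ 2/17 mod 41. 17⁻¹ ≡ 29 (mod 41) since 17·29 = 493 ≡ 1, so λ ≡ 17.
  x = λ² - 2 - 19 = 289 - 21 ≡ 22; y = λ·(2 - 22) - 27 ≡ 2. → (22, 2)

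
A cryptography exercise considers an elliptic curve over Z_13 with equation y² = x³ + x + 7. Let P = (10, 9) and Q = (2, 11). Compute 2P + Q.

O

First 2P:
Repeated addition: build up to 2P.
2P: tangent at (10, 9): λ = (3·10² + 1)/(2·9) ≡ 2/5. 5⁻¹ ≡ 8 (mod 13) since 5·8 = 40 ≡ 1, so λ ≡ 2·8 ≡ 3.
  x = λ² - 10 - 10 = 9 - 20 ≡ 2; y = λ·(10 - 2) - 9 ≡ 2. → (2, 2)
2P = (2, 2).
Finally 2P + Q:
(2, 2) + (2, 11): same x and y₁ ≡ -y₂, so the sum is 𝒪.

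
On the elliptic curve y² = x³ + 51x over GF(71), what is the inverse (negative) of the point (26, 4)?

(26, 67)

-(26, 4) = (26, -4 mod 71) = (26, 67).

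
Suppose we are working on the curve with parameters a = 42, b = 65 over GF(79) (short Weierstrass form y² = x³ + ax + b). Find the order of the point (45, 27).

11

2P: tangent at (45, 27): λ = (3·45² + 42)/(2·27) ≡ 34/54. 54⁻¹ ≡ 60 (mod 79) since 54·60 = 3240 ≡ 1, so λ ≡ 34·60 ≡ 65.
  x = λ² - 45 - 45 = 4225 - 90 ≡ 27; y = λ·(45 - 27) - 27 ≡ 37. → (27, 37)
3P: (27, 37) + (45, 27). λ = (27 - 37)/(45 - 27) ≡ 69/18 mod 79. 18⁻¹ ≡ 22 (mod 79) since 18·22 = 396 ≡ 1, so λ ≡ 17.
  x = λ² - 27 - 45 = 289 - 72 ≡ 59; y = λ·(27 - 59) - 37 ≡ 51. → (59, 51)
4P: (59, 51) + (45, 27). λ = (27 - 51)/(45 - 59) ≡ 55/65 mod 79. 65⁻¹ ≡ 62 (mod 79), so λ ≡ 13.
  x = λ² - 59 - 45 = 169 - 104 ≡ 65; y = λ·(59 - 65) - 51 ≡ 29. → (65, 29)
5P: (65, 29) + (45, 27). λ = (27 - 29)/(45 - 65) ≡ 77/59 mod 79. 59⁻¹ ≡ 75 (mod 79), so λ ≡ 8.
  x = λ² - 65 - 45 = 64 - 110 ≡ 33; y = λ·(65 - 33) - 29 ≡ 69. → (33, 69)
6P: (33, 69) + (45, 27). λ = (27 - 69)/(45 - 33) ≡ 37/12 mod 79. 12⁻¹ ≡ 33 (mod 79) since 12·33 = 396 ≡ 1, so λ ≡ 36.
  x = λ² - 33 - 45 = 1296 - 78 ≡ 33; y = λ·(33 - 33) - 69 ≡ 10. → (33, 10)
7P: (33, 10) + (45, 27). λ = (27 - 10)/(45 - 33) ≡ 17/12 mod 79. 12⁻¹ ≡ 33 (mod 79) since 12·33 = 396 ≡ 1, so λ ≡ 8.
  x = λ² - 33 - 45 = 64 - 78 ≡ 65; y = λ·(33 - 65) - 10 ≡ 50. → (65, 50)
8P: (65, 50) + (45, 27). λ = (27 - 50)/(45 - 65) ≡ 56/59 mod 79. 59⁻¹ ≡ 75 (mod 79), so λ ≡ 13.
  x = λ² - 65 - 45 = 169 - 110 ≡ 59; y = λ·(65 - 59) - 50 ≡ 28. → (59, 28)
9P: (59, 28) + (45, 27). λ = (27 - 28)/(45 - 59) ≡ 78/65 mod 79. 65⁻¹ ≡ 62 (mod 79) since 65·62 = 4030 ≡ 1, so λ ≡ 17.
  x = λ² - 59 - 45 = 289 - 104 ≡ 27; y = λ·(59 - 27) - 28 ≡ 42. → (27, 42)
10P: (27, 42) + (45, 27). λ = (27 - 42)/(45 - 27) ≡ 64/18 mod 79. 18⁻¹ ≡ 22 (mod 79) since 18·22 = 396 ≡ 1, so λ ≡ 65.
  x = λ² - 27 - 45 = 4225 - 72 ≡ 45; y = λ·(27 - 45) - 42 ≡ 52. → (45, 52)
11P: (45, 52) + (45, 27): same x and y₁ ≡ -y₂, so the sum is 𝒪.
11P = 𝒪, so the order is 11.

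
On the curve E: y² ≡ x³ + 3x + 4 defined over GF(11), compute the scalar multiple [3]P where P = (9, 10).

Repeated addition: build up to 3P.
2P: tangent at (9, 10): λ = (3·9² + 3)/(2·10) ≡ 4/9. 9⁻¹ ≡ 5 (mod 11), so λ ≡ 4·5 ≡ 9.
  x = λ² - 9 - 9 = 81 - 18 ≡ 8; y = λ·(9 - 8) - 10 ≡ 10. → (8, 10)
3P: (8, 10) + (9, 10). λ = (10 - 10)/(9 - 8) ≡ 0/1 mod 11. 1⁻¹ ≡ 1 (mod 11), so λ ≡ 0.
  x = λ² - 8 - 9 = 0 - 17 ≡ 5; y = λ·(8 - 5) - 10 ≡ 1. → (5, 1)

(5, 1)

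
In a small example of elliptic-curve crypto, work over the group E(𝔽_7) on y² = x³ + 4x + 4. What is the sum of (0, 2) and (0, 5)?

The two points share x = 0 and their y-coordinates satisfy 2 + 5 ≡ 0 (mod 7), so they are inverses. Their sum is ∞.

O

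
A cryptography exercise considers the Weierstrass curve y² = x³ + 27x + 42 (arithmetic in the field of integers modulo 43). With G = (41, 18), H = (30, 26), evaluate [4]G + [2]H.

(11, 37)

First 4G:
Repeated addition: build up to 4G.
2G: tangent at (41, 18): λ = (3·41² + 27)/(2·18) ≡ 39/36. 36⁻¹ ≡ 6 (mod 43), so λ ≡ 39·6 ≡ 19.
  x = λ² - 41 - 41 = 361 - 82 ≡ 21; y = λ·(41 - 21) - 18 ≡ 18. → (21, 18)
3G: (21, 18) + (41, 18). λ = (18 - 18)/(41 - 21) ≡ 0/20 mod 43. 20⁻¹ ≡ 28 (mod 43), so λ ≡ 0.
  x = λ² - 21 - 41 = 0 - 62 ≡ 24; y = λ·(21 - 24) - 18 ≡ 25. → (24, 25)
4G: (24, 25) + (41, 18). λ = (18 - 25)/(41 - 24) ≡ 36/17 mod 43. 17⁻¹ ≡ 38 (mod 43), so λ ≡ 35.
  x = λ² - 24 - 41 = 1225 - 65 ≡ 42; y = λ·(24 - 42) - 25 ≡ 33. → (42, 33)
4G = (42, 33).
Next 2H:
Repeated addition: build up to 2H.
2H: tangent at (30, 26): λ = (3·30² + 27)/(2·26) ≡ 18/9. 9⁻¹ ≡ 24 (mod 43) since 9·24 = 216 ≡ 1, so λ ≡ 18·24 ≡ 2.
  x = λ² - 30 - 30 = 4 - 60 ≡ 30; y = λ·(30 - 30) - 26 ≡ 17. → (30, 17)
2H = (30, 17).
Finally 4G + 2H:
(42, 33) + (30, 17). λ = (17 - 33)/(30 - 42) ≡ 27/31 mod 43. 31⁻¹ ≡ 25 (mod 43) since 31·25 = 775 ≡ 1, so λ ≡ 30.
  x = λ² - 42 - 30 = 900 - 72 ≡ 11; y = λ·(42 - 11) - 33 ≡ 37. → (11, 37)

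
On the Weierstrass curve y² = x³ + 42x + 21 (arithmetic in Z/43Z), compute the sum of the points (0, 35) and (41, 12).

(0, 35) + (41, 12). λ = (12 - 35)/(41 - 0) ≡ 20/41 mod 43. 41⁻¹ ≡ 21 (mod 43), so λ ≡ 33.
  x = λ² - 0 - 41 = 1089 - 41 ≡ 16; y = λ·(0 - 16) - 35 ≡ 39. → (16, 39)

(16, 39)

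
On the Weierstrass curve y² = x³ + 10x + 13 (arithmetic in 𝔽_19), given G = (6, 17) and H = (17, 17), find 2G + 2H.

First 2G:
Repeated addition: build up to 2G.
2G: tangent at (6, 17): λ = (3·6² + 10)/(2·17) ≡ 4/15. 15⁻¹ ≡ 14 (mod 19), so λ ≡ 4·14 ≡ 18.
  x = λ² - 6 - 6 = 324 - 12 ≡ 8; y = λ·(6 - 8) - 17 ≡ 4. → (8, 4)
2G = (8, 4).
Next 2H:
Repeated addition: build up to 2H.
2H: tangent at (17, 17): λ = (3·17² + 10)/(2·17) ≡ 3/15. 15⁻¹ ≡ 14 (mod 19), so λ ≡ 3·14 ≡ 4.
  x = λ² - 17 - 17 = 16 - 34 ≡ 1; y = λ·(17 - 1) - 17 ≡ 9. → (1, 9)
2H = (1, 9).
Finally 2G + 2H:
(8, 4) + (1, 9). λ = (9 - 4)/(1 - 8) ≡ 5/12 mod 19. 12⁻¹ ≡ 8 (mod 19), so λ ≡ 2.
  x = λ² - 8 - 1 = 4 - 9 ≡ 14; y = λ·(8 - 14) - 4 ≡ 3. → (14, 3)

(14, 3)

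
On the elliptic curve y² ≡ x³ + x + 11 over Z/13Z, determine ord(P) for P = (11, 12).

6

2P: tangent at (11, 12): λ = (3·11² + 1)/(2·12) ≡ 0/11. 11⁻¹ ≡ 6 (mod 13) since 11·6 = 66 ≡ 1, so λ ≡ 0·6 ≡ 0.
  x = λ² - 11 - 11 = 0 - 22 ≡ 4; y = λ·(11 - 4) - 12 ≡ 1. → (4, 1)
3P: (4, 1) + (11, 12). λ = (12 - 1)/(11 - 4) ≡ 11/7 mod 13. 7⁻¹ ≡ 2 (mod 13), so λ ≡ 9.
  x = λ² - 4 - 11 = 81 - 15 ≡ 1; y = λ·(4 - 1) - 1 ≡ 0. → (1, 0)
4P: (1, 0) + (11, 12). λ = (12 - 0)/(11 - 1) ≡ 12/10 mod 13. 10⁻¹ ≡ 4 (mod 13), so λ ≡ 9.
  x = λ² - 1 - 11 = 81 - 12 ≡ 4; y = λ·(1 - 4) - 0 ≡ 12. → (4, 12)
5P: (4, 12) + (11, 12). λ = (12 - 12)/(11 - 4) ≡ 0/7 mod 13. 7⁻¹ ≡ 2 (mod 13), so λ ≡ 0.
  x = λ² - 4 - 11 = 0 - 15 ≡ 11; y = λ·(4 - 11) - 12 ≡ 1. → (11, 1)
6P: (11, 1) + (11, 12): same x and y₁ ≡ -y₂, so the sum is ∞.
6P = ∞, so the order is 6.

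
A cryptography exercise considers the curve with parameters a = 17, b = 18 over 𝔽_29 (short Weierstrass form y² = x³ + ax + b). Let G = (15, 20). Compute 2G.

(8, 17)

tangent at (15, 20): λ = (3·15² + 17)/(2·20) ≡ 25/11. 11⁻¹ ≡ 8 (mod 29) since 11·8 = 88 ≡ 1, so λ ≡ 25·8 ≡ 26.
  x = λ² - 15 - 15 = 676 - 30 ≡ 8; y = λ·(15 - 8) - 20 ≡ 17. → (8, 17)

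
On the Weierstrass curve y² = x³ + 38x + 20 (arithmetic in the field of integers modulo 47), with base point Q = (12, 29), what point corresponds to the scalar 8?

Repeated addition: build up to 8Q.
2Q: tangent at (12, 29): λ = (3·12² + 38)/(2·29) ≡ 0/11. 11⁻¹ ≡ 30 (mod 47), so λ ≡ 0·30 ≡ 0.
  x = λ² - 12 - 12 = 0 - 24 ≡ 23; y = λ·(12 - 23) - 29 ≡ 18. → (23, 18)
3Q: (23, 18) + (12, 29). λ = (29 - 18)/(12 - 23) ≡ 11/36 mod 47. 36⁻¹ ≡ 17 (mod 47) since 36·17 = 612 ≡ 1, so λ ≡ 46.
  x = λ² - 23 - 12 = 2116 - 35 ≡ 13; y = λ·(23 - 13) - 18 ≡ 19. → (13, 19)
4Q: (13, 19) + (12, 29). λ = (29 - 19)/(12 - 13) ≡ 10/46 mod 47. 46⁻¹ ≡ 46 (mod 47), so λ ≡ 37.
  x = λ² - 13 - 12 = 1369 - 25 ≡ 28; y = λ·(13 - 28) - 19 ≡ 37. → (28, 37)
5Q: (28, 37) + (12, 29). λ = (29 - 37)/(12 - 28) ≡ 39/31 mod 47. 31⁻¹ ≡ 44 (mod 47), so λ ≡ 24.
  x = λ² - 28 - 12 = 576 - 40 ≡ 19; y = λ·(28 - 19) - 37 ≡ 38. → (19, 38)
6Q: (19, 38) + (12, 29). λ = (29 - 38)/(12 - 19) ≡ 38/40 mod 47. 40⁻¹ ≡ 20 (mod 47) since 40·20 = 800 ≡ 1, so λ ≡ 8.
  x = λ² - 19 - 12 = 64 - 31 ≡ 33; y = λ·(19 - 33) - 38 ≡ 38. → (33, 38)
7Q: (33, 38) + (12, 29). λ = (29 - 38)/(12 - 33) ≡ 38/26 mod 47. 26⁻¹ ≡ 38 (mod 47), so λ ≡ 34.
  x = λ² - 33 - 12 = 1156 - 45 ≡ 30; y = λ·(33 - 30) - 38 ≡ 17. → (30, 17)
8Q: (30, 17) + (12, 29). λ = (29 - 17)/(12 - 30) ≡ 12/29 mod 47. 29⁻¹ ≡ 13 (mod 47) since 29·13 = 377 ≡ 1, so λ ≡ 15.
  x = λ² - 30 - 12 = 225 - 42 ≡ 42; y = λ·(30 - 42) - 17 ≡ 38. → (42, 38)

(42, 38)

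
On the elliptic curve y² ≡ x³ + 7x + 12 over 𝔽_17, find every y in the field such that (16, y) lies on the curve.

2, 15

x³ + 7x + 12 = 4220 ≡ 4 (mod 17).
Square roots of 4 mod 17: 2 and 15 (since 2² = 4 ≡ 4).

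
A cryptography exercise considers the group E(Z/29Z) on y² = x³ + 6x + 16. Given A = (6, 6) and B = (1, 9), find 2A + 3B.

First 2A:
Repeated addition: build up to 2A.
2A: tangent at (6, 6): λ = (3·6² + 6)/(2·6) ≡ 27/12. 12⁻¹ ≡ 17 (mod 29) since 12·17 = 204 ≡ 1, so λ ≡ 27·17 ≡ 24.
  x = λ² - 6 - 6 = 576 - 12 ≡ 13; y = λ·(6 - 13) - 6 ≡ 0. → (13, 0)
2A = (13, 0).
Next 3B:
Repeated addition: build up to 3B.
2B: tangent at (1, 9): λ = (3·1² + 6)/(2·9) ≡ 9/18. 18⁻¹ ≡ 21 (mod 29), so λ ≡ 9·21 ≡ 15.
  x = λ² - 1 - 1 = 225 - 2 ≡ 20; y = λ·(1 - 20) - 9 ≡ 25. → (20, 25)
3B: (20, 25) + (1, 9). λ = (9 - 25)/(1 - 20) ≡ 13/10 mod 29. 10⁻¹ ≡ 3 (mod 29) since 10·3 = 30 ≡ 1, so λ ≡ 10.
  x = λ² - 20 - 1 = 100 - 21 ≡ 21; y = λ·(20 - 21) - 25 ≡ 23. → (21, 23)
3B = (21, 23).
Finally 2A + 3B:
(13, 0) + (21, 23). λ = (23 - 0)/(21 - 13) ≡ 23/8 mod 29. 8⁻¹ ≡ 11 (mod 29), so λ ≡ 21.
  x = λ² - 13 - 21 = 441 - 34 ≡ 1; y = λ·(13 - 1) - 0 ≡ 20. → (1, 20)

(1, 20)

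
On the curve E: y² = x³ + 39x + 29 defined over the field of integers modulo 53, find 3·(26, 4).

(25, 26)

Write Q = (26, 4).
Repeated addition: build up to 3Q.
2Q: tangent at (26, 4): λ = (3·26² + 39)/(2·4) ≡ 0/8. 8⁻¹ ≡ 20 (mod 53) since 8·20 = 160 ≡ 1, so λ ≡ 0·20 ≡ 0.
  x = λ² - 26 - 26 = 0 - 52 ≡ 1; y = λ·(26 - 1) - 4 ≡ 49. → (1, 49)
3Q: (1, 49) + (26, 4). λ = (4 - 49)/(26 - 1) ≡ 8/25 mod 53. 25⁻¹ ≡ 17 (mod 53) since 25·17 = 425 ≡ 1, so λ ≡ 30.
  x = λ² - 1 - 26 = 900 - 27 ≡ 25; y = λ·(1 - 25) - 49 ≡ 26. → (25, 26)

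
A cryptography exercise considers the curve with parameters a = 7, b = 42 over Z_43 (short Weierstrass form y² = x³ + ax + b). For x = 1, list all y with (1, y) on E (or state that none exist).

none

x³ + 7x + 42 = 50 ≡ 7 (mod 43).
7 is a non-residue mod 43; no y exists.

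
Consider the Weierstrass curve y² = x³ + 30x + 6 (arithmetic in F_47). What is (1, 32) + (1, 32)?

(26, 19)

tangent at (1, 32): λ = (3·1² + 30)/(2·32) ≡ 33/17. 17⁻¹ ≡ 36 (mod 47) since 17·36 = 612 ≡ 1, so λ ≡ 33·36 ≡ 13.
  x = λ² - 1 - 1 = 169 - 2 ≡ 26; y = λ·(1 - 26) - 32 ≡ 19. → (26, 19)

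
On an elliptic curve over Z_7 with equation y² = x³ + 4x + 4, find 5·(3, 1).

(4, 0)

Write P = (3, 1).
Repeated addition: build up to 5P.
2P: tangent at (3, 1): λ = (3·3² + 4)/(2·1) ≡ 3/2. 2⁻¹ ≡ 4 (mod 7), so λ ≡ 3·4 ≡ 5.
  x = λ² - 3 - 3 = 25 - 6 ≡ 5; y = λ·(3 - 5) - 1 ≡ 3. → (5, 3)
3P: (5, 3) + (3, 1). λ = (1 - 3)/(3 - 5) ≡ 5/5 mod 7. 5⁻¹ ≡ 3 (mod 7), so λ ≡ 1.
  x = λ² - 5 - 3 = 1 - 8 ≡ 0; y = λ·(5 - 0) - 3 ≡ 2. → (0, 2)
4P: (0, 2) + (3, 1). λ = (1 - 2)/(3 - 0) ≡ 6/3 mod 7. 3⁻¹ ≡ 5 (mod 7), so λ ≡ 2.
  x = λ² - 0 - 3 = 4 - 3 ≡ 1; y = λ·(0 - 1) - 2 ≡ 3. → (1, 3)
5P: (1, 3) + (3, 1). λ = (1 - 3)/(3 - 1) ≡ 5/2 mod 7. 2⁻¹ ≡ 4 (mod 7) since 2·4 = 8 ≡ 1, so λ ≡ 6.
  x = λ² - 1 - 3 = 36 - 4 ≡ 4; y = λ·(1 - 4) - 3 ≡ 0. → (4, 0)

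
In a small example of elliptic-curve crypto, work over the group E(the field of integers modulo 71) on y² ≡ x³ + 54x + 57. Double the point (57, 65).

tangent at (57, 65): λ = (3·57² + 54)/(2·65) ≡ 3/59. 59⁻¹ ≡ 65 (mod 71), so λ ≡ 3·65 ≡ 53.
  x = λ² - 57 - 57 = 2809 - 114 ≡ 68; y = λ·(57 - 68) - 65 ≡ 62. → (68, 62)

(68, 62)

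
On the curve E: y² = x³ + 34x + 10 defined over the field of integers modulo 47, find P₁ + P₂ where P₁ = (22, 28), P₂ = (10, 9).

(10, 38)

(22, 28) + (10, 9). λ = (9 - 28)/(10 - 22) ≡ 28/35 mod 47. 35⁻¹ ≡ 43 (mod 47), so λ ≡ 29.
  x = λ² - 22 - 10 = 841 - 32 ≡ 10; y = λ·(22 - 10) - 28 ≡ 38. → (10, 38)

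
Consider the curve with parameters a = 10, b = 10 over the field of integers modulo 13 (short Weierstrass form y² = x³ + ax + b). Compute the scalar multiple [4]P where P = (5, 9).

Repeated addition: build up to 4P.
2P: tangent at (5, 9): λ = (3·5² + 10)/(2·9) ≡ 7/5. 5⁻¹ ≡ 8 (mod 13) since 5·8 = 40 ≡ 1, so λ ≡ 7·8 ≡ 4.
  x = λ² - 5 - 5 = 16 - 10 ≡ 6; y = λ·(5 - 6) - 9 ≡ 0. → (6, 0)
3P: (6, 0) + (5, 9). λ = (9 - 0)/(5 - 6) ≡ 9/12 mod 13. 12⁻¹ ≡ 12 (mod 13), so λ ≡ 4.
  x = λ² - 6 - 5 = 16 - 11 ≡ 5; y = λ·(6 - 5) - 0 ≡ 4. → (5, 4)
4P: (5, 4) + (5, 9): same x and y₁ ≡ -y₂, so the sum is the point at infinity.

O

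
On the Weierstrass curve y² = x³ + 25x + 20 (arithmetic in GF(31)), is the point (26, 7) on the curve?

y² = 7² ≡ 18; x³ + 25x + 20 = 18246 ≡ 18 (mod 31). 18 = 18.

yes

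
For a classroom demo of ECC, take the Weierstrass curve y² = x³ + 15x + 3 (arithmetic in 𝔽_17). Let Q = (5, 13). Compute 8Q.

(5, 4)

Double-and-add on 8 = (1000)₂. Start with Q = (5, 13) for the leading 1-bit.
double: tangent at (5, 13): λ = (3·5² + 15)/(2·13) ≡ 5/9. 9⁻¹ ≡ 2 (mod 17) since 9·2 = 18 ≡ 1, so λ ≡ 5·2 ≡ 10.
  x = λ² - 5 - 5 = 100 - 10 ≡ 5; y = λ·(5 - 5) - 13 ≡ 4. → (5, 4)
double: tangent at (5, 4): λ = (3·5² + 15)/(2·4) ≡ 5/8. 8⁻¹ ≡ 15 (mod 17), so λ ≡ 5·15 ≡ 7.
  x = λ² - 5 - 5 = 49 - 10 ≡ 5; y = λ·(5 - 5) - 4 ≡ 13. → (5, 13)
double: tangent at (5, 13): λ = (3·5² + 15)/(2·13) ≡ 5/9. 9⁻¹ ≡ 2 (mod 17), so λ ≡ 5·2 ≡ 10.
  x = λ² - 5 - 5 = 100 - 10 ≡ 5; y = λ·(5 - 5) - 13 ≡ 4. → (5, 4)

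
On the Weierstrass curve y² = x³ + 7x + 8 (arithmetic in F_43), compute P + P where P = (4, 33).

tangent at (4, 33): λ = (3·4² + 7)/(2·33) ≡ 12/23. 23⁻¹ ≡ 15 (mod 43) since 23·15 = 345 ≡ 1, so λ ≡ 12·15 ≡ 8.
  x = λ² - 4 - 4 = 64 - 8 ≡ 13; y = λ·(4 - 13) - 33 ≡ 24. → (13, 24)

(13, 24)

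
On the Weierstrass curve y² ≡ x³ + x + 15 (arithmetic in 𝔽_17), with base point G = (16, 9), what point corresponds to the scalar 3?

Repeated addition: build up to 3G.
2G: tangent at (16, 9): λ = (3·16² + 1)/(2·9) ≡ 4/1. 1⁻¹ ≡ 1 (mod 17) since 1·1 = 1 ≡ 1, so λ ≡ 4·1 ≡ 4.
  x = λ² - 16 - 16 = 16 - 32 ≡ 1; y = λ·(16 - 1) - 9 ≡ 0. → (1, 0)
3G: (1, 0) + (16, 9). λ = (9 - 0)/(16 - 1) ≡ 9/15 mod 17. 15⁻¹ ≡ 8 (mod 17), so λ ≡ 4.
  x = λ² - 1 - 16 = 16 - 17 ≡ 16; y = λ·(1 - 16) - 0 ≡ 8. → (16, 8)

(16, 8)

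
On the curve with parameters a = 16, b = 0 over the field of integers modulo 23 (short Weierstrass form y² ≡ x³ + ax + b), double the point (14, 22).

(4, 17)

tangent at (14, 22): λ = (3·14² + 16)/(2·22) ≡ 6/21. 21⁻¹ ≡ 11 (mod 23) since 21·11 = 231 ≡ 1, so λ ≡ 6·11 ≡ 20.
  x = λ² - 14 - 14 = 400 - 28 ≡ 4; y = λ·(14 - 4) - 22 ≡ 17. → (4, 17)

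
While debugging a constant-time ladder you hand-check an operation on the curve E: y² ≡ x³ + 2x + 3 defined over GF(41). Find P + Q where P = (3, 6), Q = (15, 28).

(3, 6) + (15, 28). λ = (28 - 6)/(15 - 3) ≡ 22/12 mod 41. 12⁻¹ ≡ 24 (mod 41), so λ ≡ 36.
  x = λ² - 3 - 15 = 1296 - 18 ≡ 7; y = λ·(3 - 7) - 6 ≡ 14. → (7, 14)

(7, 14)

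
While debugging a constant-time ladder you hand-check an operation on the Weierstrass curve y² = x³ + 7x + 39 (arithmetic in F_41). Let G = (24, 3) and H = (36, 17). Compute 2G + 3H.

(30, 5)

First 2G:
Repeated addition: build up to 2G.
2G: tangent at (24, 3): λ = (3·24² + 7)/(2·3) ≡ 13/6. 6⁻¹ ≡ 7 (mod 41) since 6·7 = 42 ≡ 1, so λ ≡ 13·7 ≡ 9.
  x = λ² - 24 - 24 = 81 - 48 ≡ 33; y = λ·(24 - 33) - 3 ≡ 39. → (33, 39)
2G = (33, 39).
Next 3H:
Repeated addition: build up to 3H.
2H: tangent at (36, 17): λ = (3·36² + 7)/(2·17) ≡ 0/34. 34⁻¹ ≡ 35 (mod 41) since 34·35 = 1190 ≡ 1, so λ ≡ 0·35 ≡ 0.
  x = λ² - 36 - 36 = 0 - 72 ≡ 10; y = λ·(36 - 10) - 17 ≡ 24. → (10, 24)
3H: (10, 24) + (36, 17). λ = (17 - 24)/(36 - 10) ≡ 34/26 mod 41. 26⁻¹ ≡ 30 (mod 41), so λ ≡ 36.
  x = λ² - 10 - 36 = 1296 - 46 ≡ 20; y = λ·(10 - 20) - 24 ≡ 26. → (20, 26)
3H = (20, 26).
Finally 2G + 3H:
(33, 39) + (20, 26). λ = (26 - 39)/(20 - 33) ≡ 28/28 mod 41. 28⁻¹ ≡ 22 (mod 41) since 28·22 = 616 ≡ 1, so λ ≡ 1.
  x = λ² - 33 - 20 = 1 - 53 ≡ 30; y = λ·(33 - 30) - 39 ≡ 5. → (30, 5)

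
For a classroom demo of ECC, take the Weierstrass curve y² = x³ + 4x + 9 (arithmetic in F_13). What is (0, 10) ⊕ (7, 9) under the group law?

(10, 10)

(0, 10) + (7, 9). λ = (9 - 10)/(7 - 0) ≡ 12/7 mod 13. 7⁻¹ ≡ 2 (mod 13) since 7·2 = 14 ≡ 1, so λ ≡ 11.
  x = λ² - 0 - 7 = 121 - 7 ≡ 10; y = λ·(0 - 10) - 10 ≡ 10. → (10, 10)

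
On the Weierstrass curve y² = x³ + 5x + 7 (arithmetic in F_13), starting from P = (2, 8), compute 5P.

Repeated addition: build up to 5P.
2P: tangent at (2, 8): λ = (3·2² + 5)/(2·8) ≡ 4/3. 3⁻¹ ≡ 9 (mod 13), so λ ≡ 4·9 ≡ 10.
  x = λ² - 2 - 2 = 100 - 4 ≡ 5; y = λ·(2 - 5) - 8 ≡ 1. → (5, 1)
3P: (5, 1) + (2, 8). λ = (8 - 1)/(2 - 5) ≡ 7/10 mod 13. 10⁻¹ ≡ 4 (mod 13), so λ ≡ 2.
  x = λ² - 5 - 2 = 4 - 7 ≡ 10; y = λ·(5 - 10) - 1 ≡ 2. → (10, 2)
4P: (10, 2) + (2, 8). λ = (8 - 2)/(2 - 10) ≡ 6/5 mod 13. 5⁻¹ ≡ 8 (mod 13), so λ ≡ 9.
  x = λ² - 10 - 2 = 81 - 12 ≡ 4; y = λ·(10 - 4) - 2 ≡ 0. → (4, 0)
5P: (4, 0) + (2, 8). λ = (8 - 0)/(2 - 4) ≡ 8/11 mod 13. 11⁻¹ ≡ 6 (mod 13), so λ ≡ 9.
  x = λ² - 4 - 2 = 81 - 6 ≡ 10; y = λ·(4 - 10) - 0 ≡ 11. → (10, 11)

(10, 11)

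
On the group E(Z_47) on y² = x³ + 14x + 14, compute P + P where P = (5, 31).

tangent at (5, 31): λ = (3·5² + 14)/(2·31) ≡ 42/15. 15⁻¹ ≡ 22 (mod 47), so λ ≡ 42·22 ≡ 31.
  x = λ² - 5 - 5 = 961 - 10 ≡ 11; y = λ·(5 - 11) - 31 ≡ 18. → (11, 18)

(11, 18)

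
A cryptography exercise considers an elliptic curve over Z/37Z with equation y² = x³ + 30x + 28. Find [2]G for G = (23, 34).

(18, 6)

tangent at (23, 34): λ = (3·23² + 30)/(2·34) ≡ 26/31. 31⁻¹ ≡ 6 (mod 37) since 31·6 = 186 ≡ 1, so λ ≡ 26·6 ≡ 8.
  x = λ² - 23 - 23 = 64 - 46 ≡ 18; y = λ·(23 - 18) - 34 ≡ 6. → (18, 6)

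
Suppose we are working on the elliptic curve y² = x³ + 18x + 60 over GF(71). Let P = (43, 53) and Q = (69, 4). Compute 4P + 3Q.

(68, 60)

First 4P:
Double-and-add on 4 = (100)₂. Start with P = (43, 53) for the leading 1-bit.
double: tangent at (43, 53): λ = (3·43² + 18)/(2·53) ≡ 27/35. 35⁻¹ ≡ 69 (mod 71), so λ ≡ 27·69 ≡ 17.
  x = λ² - 43 - 43 = 289 - 86 ≡ 61; y = λ·(43 - 61) - 53 ≡ 67. → (61, 67)
double: tangent at (61, 67): λ = (3·61² + 18)/(2·67) ≡ 34/63. 63⁻¹ ≡ 62 (mod 71), so λ ≡ 34·62 ≡ 49.
  x = λ² - 61 - 61 = 2401 - 122 ≡ 7; y = λ·(61 - 7) - 67 ≡ 23. → (7, 23)
4P = (7, 23).
Next 3Q:
Repeated addition: build up to 3Q.
2Q: tangent at (69, 4): λ = (3·69² + 18)/(2·4) ≡ 30/8. 8⁻¹ ≡ 9 (mod 71), so λ ≡ 30·9 ≡ 57.
  x = λ² - 69 - 69 = 3249 - 138 ≡ 58; y = λ·(69 - 58) - 4 ≡ 55. → (58, 55)
3Q: (58, 55) + (69, 4). λ = (4 - 55)/(69 - 58) ≡ 20/11 mod 71. 11⁻¹ ≡ 13 (mod 71), so λ ≡ 47.
  x = λ² - 58 - 69 = 2209 - 127 ≡ 23; y = λ·(58 - 23) - 55 ≡ 28. → (23, 28)
3Q = (23, 28).
Finally 4P + 3Q:
(7, 23) + (23, 28). λ = (28 - 23)/(23 - 7) ≡ 5/16 mod 71. 16⁻¹ ≡ 40 (mod 71) since 16·40 = 640 ≡ 1, so λ ≡ 58.
  x = λ² - 7 - 23 = 3364 - 30 ≡ 68; y = λ·(7 - 68) - 23 ≡ 60. → (68, 60)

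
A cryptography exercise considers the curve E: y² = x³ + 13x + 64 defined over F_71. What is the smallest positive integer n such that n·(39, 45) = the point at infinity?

2P: tangent at (39, 45): λ = (3·39² + 13)/(2·45) ≡ 32/19. 19⁻¹ ≡ 15 (mod 71) since 19·15 = 285 ≡ 1, so λ ≡ 32·15 ≡ 54.
  x = λ² - 39 - 39 = 2916 - 78 ≡ 69; y = λ·(39 - 69) - 45 ≡ 39. → (69, 39)
3P: (69, 39) + (39, 45). λ = (45 - 39)/(39 - 69) ≡ 6/41 mod 71. 41⁻¹ ≡ 26 (mod 71), so λ ≡ 14.
  x = λ² - 69 - 39 = 196 - 108 ≡ 17; y = λ·(69 - 17) - 39 ≡ 50. → (17, 50)
4P: (17, 50) + (39, 45). λ = (45 - 50)/(39 - 17) ≡ 66/22 mod 71. 22⁻¹ ≡ 42 (mod 71), so λ ≡ 3.
  x = λ² - 17 - 39 = 9 - 56 ≡ 24; y = λ·(17 - 24) - 50 ≡ 0. → (24, 0)
5P: (24, 0) + (39, 45). λ = (45 - 0)/(39 - 24) ≡ 45/15 mod 71. 15⁻¹ ≡ 19 (mod 71) since 15·19 = 285 ≡ 1, so λ ≡ 3.
  x = λ² - 24 - 39 = 9 - 63 ≡ 17; y = λ·(24 - 17) - 0 ≡ 21. → (17, 21)
6P: (17, 21) + (39, 45). λ = (45 - 21)/(39 - 17) ≡ 24/22 mod 71. 22⁻¹ ≡ 42 (mod 71) since 22·42 = 924 ≡ 1, so λ ≡ 14.
  x = λ² - 17 - 39 = 196 - 56 ≡ 69; y = λ·(17 - 69) - 21 ≡ 32. → (69, 32)
7P: (69, 32) + (39, 45). λ = (45 - 32)/(39 - 69) ≡ 13/41 mod 71. 41⁻¹ ≡ 26 (mod 71) since 41·26 = 1066 ≡ 1, so λ ≡ 54.
  x = λ² - 69 - 39 = 2916 - 108 ≡ 39; y = λ·(69 - 39) - 32 ≡ 26. → (39, 26)
8P: (39, 26) + (39, 45): same x and y₁ ≡ -y₂, so the sum is the point at infinity.
8P = the point at infinity, so the order is 8.

8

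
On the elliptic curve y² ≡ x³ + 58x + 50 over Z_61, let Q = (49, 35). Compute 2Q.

tangent at (49, 35): λ = (3·49² + 58)/(2·35) ≡ 2/9. 9⁻¹ ≡ 34 (mod 61), so λ ≡ 2·34 ≡ 7.
  x = λ² - 49 - 49 = 49 - 98 ≡ 12; y = λ·(49 - 12) - 35 ≡ 41. → (12, 41)

(12, 41)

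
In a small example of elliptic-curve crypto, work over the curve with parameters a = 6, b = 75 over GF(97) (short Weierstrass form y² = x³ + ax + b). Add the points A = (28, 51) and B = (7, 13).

(28, 51) + (7, 13). λ = (13 - 51)/(7 - 28) ≡ 59/76 mod 97. 76⁻¹ ≡ 60 (mod 97), so λ ≡ 48.
  x = λ² - 28 - 7 = 2304 - 35 ≡ 38; y = λ·(28 - 38) - 51 ≡ 51. → (38, 51)

(38, 51)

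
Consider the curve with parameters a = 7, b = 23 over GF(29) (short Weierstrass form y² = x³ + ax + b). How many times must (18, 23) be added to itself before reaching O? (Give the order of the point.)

11

2P: tangent at (18, 23): λ = (3·18² + 7)/(2·23) ≡ 22/17. 17⁻¹ ≡ 12 (mod 29), so λ ≡ 22·12 ≡ 3.
  x = λ² - 18 - 18 = 9 - 36 ≡ 2; y = λ·(18 - 2) - 23 ≡ 25. → (2, 25)
3P: (2, 25) + (18, 23). λ = (23 - 25)/(18 - 2) ≡ 27/16 mod 29. 16⁻¹ ≡ 20 (mod 29) since 16·20 = 320 ≡ 1, so λ ≡ 18.
  x = λ² - 2 - 18 = 324 - 20 ≡ 14; y = λ·(2 - 14) - 25 ≡ 20. → (14, 20)
4P: (14, 20) + (18, 23). λ = (23 - 20)/(18 - 14) ≡ 3/4 mod 29. 4⁻¹ ≡ 22 (mod 29) since 4·22 = 88 ≡ 1, so λ ≡ 8.
  x = λ² - 14 - 18 = 64 - 32 ≡ 3; y = λ·(14 - 3) - 20 ≡ 10. → (3, 10)
5P: (3, 10) + (18, 23). λ = (23 - 10)/(18 - 3) ≡ 13/15 mod 29. 15⁻¹ ≡ 2 (mod 29) since 15·2 = 30 ≡ 1, so λ ≡ 26.
  x = λ² - 3 - 18 = 676 - 21 ≡ 17; y = λ·(3 - 17) - 10 ≡ 3. → (17, 3)
6P: (17, 3) + (18, 23). λ = (23 - 3)/(18 - 17) ≡ 20/1 mod 29. 1⁻¹ ≡ 1 (mod 29), so λ ≡ 20.
  x = λ² - 17 - 18 = 400 - 35 ≡ 17; y = λ·(17 - 17) - 3 ≡ 26. → (17, 26)
7P: (17, 26) + (18, 23). λ = (23 - 26)/(18 - 17) ≡ 26/1 mod 29. 1⁻¹ ≡ 1 (mod 29), so λ ≡ 26.
  x = λ² - 17 - 18 = 676 - 35 ≡ 3; y = λ·(17 - 3) - 26 ≡ 19. → (3, 19)
8P: (3, 19) + (18, 23). λ = (23 - 19)/(18 - 3) ≡ 4/15 mod 29. 15⁻¹ ≡ 2 (mod 29), so λ ≡ 8.
  x = λ² - 3 - 18 = 64 - 21 ≡ 14; y = λ·(3 - 14) - 19 ≡ 9. → (14, 9)
9P: (14, 9) + (18, 23). λ = (23 - 9)/(18 - 14) ≡ 14/4 mod 29. 4⁻¹ ≡ 22 (mod 29), so λ ≡ 18.
  x = λ² - 14 - 18 = 324 - 32 ≡ 2; y = λ·(14 - 2) - 9 ≡ 4. → (2, 4)
10P: (2, 4) + (18, 23). λ = (23 - 4)/(18 - 2) ≡ 19/16 mod 29. 16⁻¹ ≡ 20 (mod 29), so λ ≡ 3.
  x = λ² - 2 - 18 = 9 - 20 ≡ 18; y = λ·(2 - 18) - 4 ≡ 6. → (18, 6)
11P: (18, 6) + (18, 23): same x and y₁ ≡ -y₂, so the sum is O.
11P = O, so the order is 11.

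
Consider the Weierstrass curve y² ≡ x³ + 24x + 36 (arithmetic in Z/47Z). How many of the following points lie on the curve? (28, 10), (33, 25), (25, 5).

(28, 10): 10² ≡ 6, rhs ≡ 6 → on.
(33, 25): 25² ≡ 14, rhs ≡ 11 → off.
(25, 5): 5² ≡ 25, rhs ≡ 46 → off.

1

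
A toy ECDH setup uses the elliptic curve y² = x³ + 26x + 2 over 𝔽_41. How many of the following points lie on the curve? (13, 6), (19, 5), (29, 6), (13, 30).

(13, 6): 6² ≡ 36, rhs ≡ 36 → on.
(19, 5): 5² ≡ 25, rhs ≡ 16 → off.
(29, 6): 6² ≡ 36, rhs ≡ 12 → off.
(13, 30): 30² ≡ 39, rhs ≡ 36 → off.

1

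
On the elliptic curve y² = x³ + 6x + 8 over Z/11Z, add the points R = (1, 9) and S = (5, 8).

(3, 8)

(1, 9) + (5, 8). λ = (8 - 9)/(5 - 1) ≡ 10/4 mod 11. 4⁻¹ ≡ 3 (mod 11), so λ ≡ 8.
  x = λ² - 1 - 5 = 64 - 6 ≡ 3; y = λ·(1 - 3) - 9 ≡ 8. → (3, 8)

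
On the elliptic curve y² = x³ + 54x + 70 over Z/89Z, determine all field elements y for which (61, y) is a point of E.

none

x³ + 54x + 70 = 230345 ≡ 13 (mod 89).
13 is a non-residue mod 89; no y exists.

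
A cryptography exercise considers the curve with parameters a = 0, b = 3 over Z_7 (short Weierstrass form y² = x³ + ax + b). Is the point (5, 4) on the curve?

yes

y² = 4² ≡ 2; x³ + 0x + 3 = 128 ≡ 2 (mod 7). 2 = 2.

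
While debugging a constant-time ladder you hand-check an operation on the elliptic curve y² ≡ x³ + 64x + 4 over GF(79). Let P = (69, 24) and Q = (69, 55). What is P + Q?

O

The two points share x = 69 and their y-coordinates satisfy 24 + 55 ≡ 0 (mod 79), so they are inverses. Their sum is the point at infinity.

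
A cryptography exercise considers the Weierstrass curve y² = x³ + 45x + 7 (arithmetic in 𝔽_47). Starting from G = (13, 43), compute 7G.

Repeated addition: build up to 7G.
2G: tangent at (13, 43): λ = (3·13² + 45)/(2·43) ≡ 35/39. 39⁻¹ ≡ 41 (mod 47), so λ ≡ 35·41 ≡ 25.
  x = λ² - 13 - 13 = 625 - 26 ≡ 35; y = λ·(13 - 35) - 43 ≡ 18. → (35, 18)
3G: (35, 18) + (13, 43). λ = (43 - 18)/(13 - 35) ≡ 25/25 mod 47. 25⁻¹ ≡ 32 (mod 47), so λ ≡ 1.
  x = λ² - 35 - 13 = 1 - 48 ≡ 0; y = λ·(35 - 0) - 18 ≡ 17. → (0, 17)
4G: (0, 17) + (13, 43). λ = (43 - 17)/(13 - 0) ≡ 26/13 mod 47. 13⁻¹ ≡ 29 (mod 47), so λ ≡ 2.
  x = λ² - 0 - 13 = 4 - 13 ≡ 38; y = λ·(0 - 38) - 17 ≡ 1. → (38, 1)
5G: (38, 1) + (13, 43). λ = (43 - 1)/(13 - 38) ≡ 42/22 mod 47. 22⁻¹ ≡ 15 (mod 47), so λ ≡ 19.
  x = λ² - 38 - 13 = 361 - 51 ≡ 28; y = λ·(38 - 28) - 1 ≡ 1. → (28, 1)
6G: (28, 1) + (13, 43). λ = (43 - 1)/(13 - 28) ≡ 42/32 mod 47. 32⁻¹ ≡ 25 (mod 47) since 32·25 = 800 ≡ 1, so λ ≡ 16.
  x = λ² - 28 - 13 = 256 - 41 ≡ 27; y = λ·(28 - 27) - 1 ≡ 15. → (27, 15)
7G: (27, 15) + (13, 43). λ = (43 - 15)/(13 - 27) ≡ 28/33 mod 47. 33⁻¹ ≡ 10 (mod 47) since 33·10 = 330 ≡ 1, so λ ≡ 45.
  x = λ² - 27 - 13 = 2025 - 40 ≡ 11; y = λ·(27 - 11) - 15 ≡ 0. → (11, 0)

(11, 0)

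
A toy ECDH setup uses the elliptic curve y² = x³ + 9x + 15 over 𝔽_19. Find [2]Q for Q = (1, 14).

tangent at (1, 14): λ = (3·1² + 9)/(2·14) ≡ 12/9. 9⁻¹ ≡ 17 (mod 19) since 9·17 = 153 ≡ 1, so λ ≡ 12·17 ≡ 14.
  x = λ² - 1 - 1 = 196 - 2 ≡ 4; y = λ·(1 - 4) - 14 ≡ 1. → (4, 1)

(4, 1)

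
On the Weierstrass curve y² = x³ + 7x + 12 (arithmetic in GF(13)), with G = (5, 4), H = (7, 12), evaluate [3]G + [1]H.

First 3G:
Repeated addition: build up to 3G.
2G: tangent at (5, 4): λ = (3·5² + 7)/(2·4) ≡ 4/8. 8⁻¹ ≡ 5 (mod 13), so λ ≡ 4·5 ≡ 7.
  x = λ² - 5 - 5 = 49 - 10 ≡ 0; y = λ·(5 - 0) - 4 ≡ 5. → (0, 5)
3G: (0, 5) + (5, 4). λ = (4 - 5)/(5 - 0) ≡ 12/5 mod 13. 5⁻¹ ≡ 8 (mod 13) since 5·8 = 40 ≡ 1, so λ ≡ 5.
  x = λ² - 0 - 5 = 25 - 5 ≡ 7; y = λ·(0 - 7) - 5 ≡ 12. → (7, 12)
3G = (7, 12).
Finally 3G + H:
tangent at (7, 12): λ = (3·7² + 7)/(2·12) ≡ 11/11. 11⁻¹ ≡ 6 (mod 13), so λ ≡ 11·6 ≡ 1.
  x = λ² - 7 - 7 = 1 - 14 ≡ 0; y = λ·(7 - 0) - 12 ≡ 8. → (0, 8)

(0, 8)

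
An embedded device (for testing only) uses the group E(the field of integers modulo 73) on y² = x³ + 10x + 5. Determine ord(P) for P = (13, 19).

4

2P: tangent at (13, 19): λ = (3·13² + 10)/(2·19) ≡ 6/38. 38⁻¹ ≡ 25 (mod 73), so λ ≡ 6·25 ≡ 4.
  x = λ² - 13 - 13 = 16 - 26 ≡ 63; y = λ·(13 - 63) - 19 ≡ 0. → (63, 0)
3P: (63, 0) + (13, 19). λ = (19 - 0)/(13 - 63) ≡ 19/23 mod 73. 23⁻¹ ≡ 54 (mod 73) since 23·54 = 1242 ≡ 1, so λ ≡ 4.
  x = λ² - 63 - 13 = 16 - 76 ≡ 13; y = λ·(63 - 13) - 0 ≡ 54. → (13, 54)
4P: (13, 54) + (13, 19): same x and y₁ ≡ -y₂, so the sum is 𝒪.
4P = 𝒪, so the order is 4.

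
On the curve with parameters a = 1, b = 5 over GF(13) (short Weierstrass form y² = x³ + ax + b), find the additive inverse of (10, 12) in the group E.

(10, 1)

-(10, 12) = (10, -12 mod 13) = (10, 1).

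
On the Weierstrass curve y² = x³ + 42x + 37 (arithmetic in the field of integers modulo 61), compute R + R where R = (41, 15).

tangent at (41, 15): λ = (3·41² + 42)/(2·15) ≡ 22/30. 30⁻¹ ≡ 59 (mod 61), so λ ≡ 22·59 ≡ 17.
  x = λ² - 41 - 41 = 289 - 82 ≡ 24; y = λ·(41 - 24) - 15 ≡ 30. → (24, 30)

(24, 30)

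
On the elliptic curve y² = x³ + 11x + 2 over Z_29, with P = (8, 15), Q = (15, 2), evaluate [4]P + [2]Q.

First 4P:
Repeated addition: build up to 4P.
2P: tangent at (8, 15): λ = (3·8² + 11)/(2·15) ≡ 0/1. 1⁻¹ ≡ 1 (mod 29), so λ ≡ 0·1 ≡ 0.
  x = λ² - 8 - 8 = 0 - 16 ≡ 13; y = λ·(8 - 13) - 15 ≡ 14. → (13, 14)
3P: (13, 14) + (8, 15). λ = (15 - 14)/(8 - 13) ≡ 1/24 mod 29. 24⁻¹ ≡ 23 (mod 29) since 24·23 = 552 ≡ 1, so λ ≡ 23.
  x = λ² - 13 - 8 = 529 - 21 ≡ 15; y = λ·(13 - 15) - 14 ≡ 27. → (15, 27)
4P: (15, 27) + (8, 15). λ = (15 - 27)/(8 - 15) ≡ 17/22 mod 29. 22⁻¹ ≡ 4 (mod 29), so λ ≡ 10.
  x = λ² - 15 - 8 = 100 - 23 ≡ 19; y = λ·(15 - 19) - 27 ≡ 20. → (19, 20)
4P = (19, 20).
Next 2Q:
Repeated addition: build up to 2Q.
2Q: tangent at (15, 2): λ = (3·15² + 11)/(2·2) ≡ 19/4. 4⁻¹ ≡ 22 (mod 29) since 4·22 = 88 ≡ 1, so λ ≡ 19·22 ≡ 12.
  x = λ² - 15 - 15 = 144 - 30 ≡ 27; y = λ·(15 - 27) - 2 ≡ 28. → (27, 28)
2Q = (27, 28).
Finally 4P + 2Q:
(19, 20) + (27, 28). λ = (28 - 20)/(27 - 19) ≡ 8/8 mod 29. 8⁻¹ ≡ 11 (mod 29), so λ ≡ 1.
  x = λ² - 19 - 27 = 1 - 46 ≡ 13; y = λ·(19 - 13) - 20 ≡ 15. → (13, 15)

(13, 15)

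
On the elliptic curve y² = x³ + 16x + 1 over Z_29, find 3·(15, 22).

Write G = (15, 22).
Repeated addition: build up to 3G.
2G: tangent at (15, 22): λ = (3·15² + 16)/(2·22) ≡ 24/15. 15⁻¹ ≡ 2 (mod 29) since 15·2 = 30 ≡ 1, so λ ≡ 24·2 ≡ 19.
  x = λ² - 15 - 15 = 361 - 30 ≡ 12; y = λ·(15 - 12) - 22 ≡ 6. → (12, 6)
3G: (12, 6) + (15, 22). λ = (22 - 6)/(15 - 12) ≡ 16/3 mod 29. 3⁻¹ ≡ 10 (mod 29) since 3·10 = 30 ≡ 1, so λ ≡ 15.
  x = λ² - 12 - 15 = 225 - 27 ≡ 24; y = λ·(12 - 24) - 6 ≡ 17. → (24, 17)

(24, 17)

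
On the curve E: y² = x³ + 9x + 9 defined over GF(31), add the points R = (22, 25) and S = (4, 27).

(23, 13)

(22, 25) + (4, 27). λ = (27 - 25)/(4 - 22) ≡ 2/13 mod 31. 13⁻¹ ≡ 12 (mod 31) since 13·12 = 156 ≡ 1, so λ ≡ 24.
  x = λ² - 22 - 4 = 576 - 26 ≡ 23; y = λ·(22 - 23) - 25 ≡ 13. → (23, 13)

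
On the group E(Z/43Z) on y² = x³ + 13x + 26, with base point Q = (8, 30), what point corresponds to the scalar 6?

(10, 9)

Repeated addition: build up to 6Q.
2Q: tangent at (8, 30): λ = (3·8² + 13)/(2·30) ≡ 33/17. 17⁻¹ ≡ 38 (mod 43), so λ ≡ 33·38 ≡ 7.
  x = λ² - 8 - 8 = 49 - 16 ≡ 33; y = λ·(8 - 33) - 30 ≡ 10. → (33, 10)
3Q: (33, 10) + (8, 30). λ = (30 - 10)/(8 - 33) ≡ 20/18 mod 43. 18⁻¹ ≡ 12 (mod 43) since 18·12 = 216 ≡ 1, so λ ≡ 25.
  x = λ² - 33 - 8 = 625 - 41 ≡ 25; y = λ·(33 - 25) - 10 ≡ 18. → (25, 18)
4Q: (25, 18) + (8, 30). λ = (30 - 18)/(8 - 25) ≡ 12/26 mod 43. 26⁻¹ ≡ 5 (mod 43), so λ ≡ 17.
  x = λ² - 25 - 8 = 289 - 33 ≡ 41; y = λ·(25 - 41) - 18 ≡ 11. → (41, 11)
5Q: (41, 11) + (8, 30). λ = (30 - 11)/(8 - 41) ≡ 19/10 mod 43. 10⁻¹ ≡ 13 (mod 43), so λ ≡ 32.
  x = λ² - 41 - 8 = 1024 - 49 ≡ 29; y = λ·(41 - 29) - 11 ≡ 29. → (29, 29)
6Q: (29, 29) + (8, 30). λ = (30 - 29)/(8 - 29) ≡ 1/22 mod 43. 22⁻¹ ≡ 2 (mod 43) since 22·2 = 44 ≡ 1, so λ ≡ 2.
  x = λ² - 29 - 8 = 4 - 37 ≡ 10; y = λ·(29 - 10) - 29 ≡ 9. → (10, 9)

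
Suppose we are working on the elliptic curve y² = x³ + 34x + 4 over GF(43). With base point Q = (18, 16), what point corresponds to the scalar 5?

(18, 27)

Double-and-add on 5 = (101)₂. Start with Q = (18, 16) for the leading 1-bit.
double: tangent at (18, 16): λ = (3·18² + 34)/(2·16) ≡ 17/32. 32⁻¹ ≡ 39 (mod 43), so λ ≡ 17·39 ≡ 18.
  x = λ² - 18 - 18 = 324 - 36 ≡ 30; y = λ·(18 - 30) - 16 ≡ 26. → (30, 26)
double: tangent at (30, 26): λ = (3·30² + 34)/(2·26) ≡ 25/9. 9⁻¹ ≡ 24 (mod 43), so λ ≡ 25·24 ≡ 41.
  x = λ² - 30 - 30 = 1681 - 60 ≡ 30; y = λ·(30 - 30) - 26 ≡ 17. → (30, 17)
add Q: (30, 17) + (18, 16). λ = (16 - 17)/(18 - 30) ≡ 42/31 mod 43. 31⁻¹ ≡ 25 (mod 43), so λ ≡ 18.
  x = λ² - 30 - 18 = 324 - 48 ≡ 18; y = λ·(30 - 18) - 17 ≡ 27. → (18, 27)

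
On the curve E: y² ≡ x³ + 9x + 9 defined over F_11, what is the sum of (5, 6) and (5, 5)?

O

The two points share x = 5 and their y-coordinates satisfy 6 + 5 ≡ 0 (mod 11), so they are inverses. Their sum is O.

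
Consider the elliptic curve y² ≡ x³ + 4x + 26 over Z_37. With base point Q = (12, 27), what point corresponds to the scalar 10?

Repeated addition: build up to 10Q.
2Q: tangent at (12, 27): λ = (3·12² + 4)/(2·27) ≡ 29/17. 17⁻¹ ≡ 24 (mod 37) since 17·24 = 408 ≡ 1, so λ ≡ 29·24 ≡ 30.
  x = λ² - 12 - 12 = 900 - 24 ≡ 25; y = λ·(12 - 25) - 27 ≡ 27. → (25, 27)
3Q: (25, 27) + (12, 27). λ = (27 - 27)/(12 - 25) ≡ 0/24 mod 37. 24⁻¹ ≡ 17 (mod 37) since 24·17 = 408 ≡ 1, so λ ≡ 0.
  x = λ² - 25 - 12 = 0 - 37 ≡ 0; y = λ·(25 - 0) - 27 ≡ 10. → (0, 10)
4Q: (0, 10) + (12, 27). λ = (27 - 10)/(12 - 0) ≡ 17/12 mod 37. 12⁻¹ ≡ 34 (mod 37) since 12·34 = 408 ≡ 1, so λ ≡ 23.
  x = λ² - 0 - 12 = 529 - 12 ≡ 36; y = λ·(0 - 36) - 10 ≡ 13. → (36, 13)
5Q: (36, 13) + (12, 27). λ = (27 - 13)/(12 - 36) ≡ 14/13 mod 37. 13⁻¹ ≡ 20 (mod 37), so λ ≡ 21.
  x = λ² - 36 - 12 = 441 - 48 ≡ 23; y = λ·(36 - 23) - 13 ≡ 1. → (23, 1)
6Q: (23, 1) + (12, 27). λ = (27 - 1)/(12 - 23) ≡ 26/26 mod 37. 26⁻¹ ≡ 10 (mod 37), so λ ≡ 1.
  x = λ² - 23 - 12 = 1 - 35 ≡ 3; y = λ·(23 - 3) - 1 ≡ 19. → (3, 19)
7Q: (3, 19) + (12, 27). λ = (27 - 19)/(12 - 3) ≡ 8/9 mod 37. 9⁻¹ ≡ 33 (mod 37), so λ ≡ 5.
  x = λ² - 3 - 12 = 25 - 15 ≡ 10; y = λ·(3 - 10) - 19 ≡ 20. → (10, 20)
8Q: (10, 20) + (12, 27). λ = (27 - 20)/(12 - 10) ≡ 7/2 mod 37. 2⁻¹ ≡ 19 (mod 37) since 2·19 = 38 ≡ 1, so λ ≡ 22.
  x = λ² - 10 - 12 = 484 - 22 ≡ 18; y = λ·(10 - 18) - 20 ≡ 26. → (18, 26)
9Q: (18, 26) + (12, 27). λ = (27 - 26)/(12 - 18) ≡ 1/31 mod 37. 31⁻¹ ≡ 6 (mod 37), so λ ≡ 6.
  x = λ² - 18 - 12 = 36 - 30 ≡ 6; y = λ·(18 - 6) - 26 ≡ 9. → (6, 9)
10Q: (6, 9) + (12, 27). λ = (27 - 9)/(12 - 6) ≡ 18/6 mod 37. 6⁻¹ ≡ 31 (mod 37) since 6·31 = 186 ≡ 1, so λ ≡ 3.
  x = λ² - 6 - 12 = 9 - 18 ≡ 28; y = λ·(6 - 28) - 9 ≡ 36. → (28, 36)

(28, 36)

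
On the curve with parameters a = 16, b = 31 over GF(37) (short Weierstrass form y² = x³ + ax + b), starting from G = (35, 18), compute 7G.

(28, 34)

Repeated addition: build up to 7G.
2G: tangent at (35, 18): λ = (3·35² + 16)/(2·18) ≡ 28/36. 36⁻¹ ≡ 36 (mod 37), so λ ≡ 28·36 ≡ 9.
  x = λ² - 35 - 35 = 81 - 70 ≡ 11; y = λ·(35 - 11) - 18 ≡ 13. → (11, 13)
3G: (11, 13) + (35, 18). λ = (18 - 13)/(35 - 11) ≡ 5/24 mod 37. 24⁻¹ ≡ 17 (mod 37), so λ ≡ 11.
  x = λ² - 11 - 35 = 121 - 46 ≡ 1; y = λ·(11 - 1) - 13 ≡ 23. → (1, 23)
4G: (1, 23) + (35, 18). λ = (18 - 23)/(35 - 1) ≡ 32/34 mod 37. 34⁻¹ ≡ 12 (mod 37), so λ ≡ 14.
  x = λ² - 1 - 35 = 196 - 36 ≡ 12; y = λ·(1 - 12) - 23 ≡ 8. → (12, 8)
5G: (12, 8) + (35, 18). λ = (18 - 8)/(35 - 12) ≡ 10/23 mod 37. 23⁻¹ ≡ 29 (mod 37), so λ ≡ 31.
  x = λ² - 12 - 35 = 961 - 47 ≡ 26; y = λ·(12 - 26) - 8 ≡ 2. → (26, 2)
6G: (26, 2) + (35, 18). λ = (18 - 2)/(35 - 26) ≡ 16/9 mod 37. 9⁻¹ ≡ 33 (mod 37) since 9·33 = 297 ≡ 1, so λ ≡ 10.
  x = λ² - 26 - 35 = 100 - 61 ≡ 2; y = λ·(26 - 2) - 2 ≡ 16. → (2, 16)
7G: (2, 16) + (35, 18). λ = (18 - 16)/(35 - 2) ≡ 2/33 mod 37. 33⁻¹ ≡ 9 (mod 37), so λ ≡ 18.
  x = λ² - 2 - 35 = 324 - 37 ≡ 28; y = λ·(2 - 28) - 16 ≡ 34. → (28, 34)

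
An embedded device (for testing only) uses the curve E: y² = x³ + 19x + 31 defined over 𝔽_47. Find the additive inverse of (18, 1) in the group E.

(18, 46)

-(18, 1) = (18, -1 mod 47) = (18, 46).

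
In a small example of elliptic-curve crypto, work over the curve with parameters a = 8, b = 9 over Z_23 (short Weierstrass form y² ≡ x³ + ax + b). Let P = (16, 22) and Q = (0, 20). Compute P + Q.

(16, 22) + (0, 20). λ = (20 - 22)/(0 - 16) ≡ 21/7 mod 23. 7⁻¹ ≡ 10 (mod 23) since 7·10 = 70 ≡ 1, so λ ≡ 3.
  x = λ² - 16 - 0 = 9 - 16 ≡ 16; y = λ·(16 - 16) - 22 ≡ 1. → (16, 1)

(16, 1)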